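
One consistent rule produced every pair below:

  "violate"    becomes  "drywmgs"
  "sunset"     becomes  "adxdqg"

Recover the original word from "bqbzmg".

throat

In violate: v→d is +8, i→r is +9, o→y is +10, l→w is +11 — the shift increases by 1 each position. Letter i (0-indexed) is shifted by i+8, so successive shifts are 8, 9, 10, ….
Decoding bqbzmg: b−8=t, q−9=h, b−10=r, z−11=o, m−12=a, g−13=t.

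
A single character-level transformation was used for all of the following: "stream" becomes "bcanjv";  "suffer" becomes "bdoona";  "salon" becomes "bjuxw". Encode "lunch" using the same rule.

udwlq

Compare letters: s→b is +9, t→c is +9, r→a is +9 — a constant shift. Every letter moves 9 places later in the alphabet, wrapping around z→a.
On lunch: l+9=u, u+9=d, n+9=w, c+9=l, h+9=q.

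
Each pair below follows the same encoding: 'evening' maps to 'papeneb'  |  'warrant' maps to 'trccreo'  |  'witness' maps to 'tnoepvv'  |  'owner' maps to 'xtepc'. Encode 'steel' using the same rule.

Each letter's alphabet position (a=0..z=25) is mapped through 19·x+17 mod 26 — an affine cipher.
For steel: s(18)→19·18+17≡21=v; t(19)→19·19+17≡14=o; e(4)→19·4+17≡15=p; e(4)→19·4+17≡15=p; l(11)→19·11+17≡18=s (all mod 26).

vopps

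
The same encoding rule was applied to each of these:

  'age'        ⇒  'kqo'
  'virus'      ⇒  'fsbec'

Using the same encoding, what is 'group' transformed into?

qbyez

This is a Caesar cipher with shift 10.
On group: g+10=q, r+10=b, o+10=y, u+10=e, p+10=z.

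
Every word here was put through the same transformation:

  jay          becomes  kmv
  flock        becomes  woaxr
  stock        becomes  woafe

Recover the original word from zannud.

The output letters match the input read backwards, each shifted +12: jay reversed is yaj. Read the word backwards and shift each letter +12.
Undoing it on zannud: shift back: z−12=n, a−12=o, n−12=b, n−12=b, u−12=i, d−12=r → nobbir; then reverse → ribbon.

ribbon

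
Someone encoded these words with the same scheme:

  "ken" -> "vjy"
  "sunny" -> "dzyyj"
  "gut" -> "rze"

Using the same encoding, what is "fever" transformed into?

Vowels shift forward by 5 and consonants shift forward by 11.
For fever: f(cons)+11=q, e(vowel)+5=j, v(cons)+11=g, e(vowel)+5=j, r(cons)+11=c.

qjgjc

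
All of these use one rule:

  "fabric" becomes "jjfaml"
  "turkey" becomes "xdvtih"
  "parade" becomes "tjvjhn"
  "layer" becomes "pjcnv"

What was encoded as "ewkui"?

angle

A repeating key of period 2 is used — shifts +4, +9 over and over.
Undoing it on ewkui: e−4=a, w−9=n, k−4=g, u−9=l, i−4=e.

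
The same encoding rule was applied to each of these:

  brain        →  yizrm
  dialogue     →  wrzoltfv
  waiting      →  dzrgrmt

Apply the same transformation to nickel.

Each pair mirrors across the alphabet (b↔y, r↔i, a↔z): positions sum to 25. Each letter is replaced by its mirror in the alphabet: a↔z, b↔y, c↔x, and so on (the Atbash cipher).
Applying it to nickel: n↔m, i↔r, c↔x, k↔p, e↔v, l↔o.

mrxpvo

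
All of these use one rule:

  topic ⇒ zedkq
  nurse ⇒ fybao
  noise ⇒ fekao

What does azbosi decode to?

t(19)→z(25) and o(14)→e(4) fit y≡25x+18 (mod 26); the inverse of 25 mod 26 is 25. This is an affine cipher: with a=0,…,z=25, each position x becomes (25x+18) mod 26.
Decoding azbosi: a(0)→25·(0−18)≡18=s; z(25)→25·(25−18)≡19=t; b(1)→25·(1−18)≡17=r; o(14)→25·(14−18)≡4=e; s(18)→25·(18−18)≡0=a; i(8)→25·(8−18)≡10=k (all mod 26).

streak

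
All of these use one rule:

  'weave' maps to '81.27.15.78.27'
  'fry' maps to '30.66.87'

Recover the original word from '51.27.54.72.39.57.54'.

Each letter becomes 3×(its alphabet position, a=1..z=26) + 12.
Decoding 51.27.54.72.39.57.54: 51→(51−12)÷3=13=m, 27→(27−12)÷3=5=e, 54→(54−12)÷3=14=n, 72→(72−12)÷3=20=t, 39→(39−12)÷3=9=i, 57→(57−12)÷3=15=o, 54→(54−12)÷3=14=n.

mention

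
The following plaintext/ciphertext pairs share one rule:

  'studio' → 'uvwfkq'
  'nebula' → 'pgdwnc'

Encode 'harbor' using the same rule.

jctdqt

It's a constant shift of +2 (ROT2).
For harbor: h+2=j, a+2=c, r+2=t, b+2=d, o+2=q, r+2=t.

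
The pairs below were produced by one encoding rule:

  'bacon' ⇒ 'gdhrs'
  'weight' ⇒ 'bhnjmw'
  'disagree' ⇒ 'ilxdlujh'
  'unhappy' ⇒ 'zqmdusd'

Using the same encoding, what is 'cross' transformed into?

Shifts by position in bacon: pos 0: b→g (+5), pos 1: a→d (+3), pos 2: c→h (+5), pos 3: o→r (+3) — repeating every 2. It's a Vigenère-style cipher with numeric key [5,3]: position i shifts by key[i mod 2].
For cross: c+5=h, r+3=u, o+5=t, s+3=v, s+5=x.

hutvx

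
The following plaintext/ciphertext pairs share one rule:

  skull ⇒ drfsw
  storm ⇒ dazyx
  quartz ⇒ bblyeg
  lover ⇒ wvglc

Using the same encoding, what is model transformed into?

Shifts by position in skull: pos 0: s→d (+11), pos 1: k→r (+7), pos 2: u→f (+11), pos 3: l→s (+7) — repeating every 2. It's a Vigenère-style cipher with numeric key [11,7]: position i shifts by key[i mod 2].
For model: m+11=x, o+7=v, d+11=o, e+7=l, l+11=w.

xvolw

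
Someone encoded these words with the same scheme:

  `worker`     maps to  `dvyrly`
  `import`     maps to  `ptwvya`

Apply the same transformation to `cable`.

Compare letters: w→d is +7, o→v is +7, r→y is +7 — a constant shift. It's a constant shift of +7 (ROT7).
Applying it to cable: c+7=j, a+7=h, b+7=i, l+7=s, e+7=l.

jhisl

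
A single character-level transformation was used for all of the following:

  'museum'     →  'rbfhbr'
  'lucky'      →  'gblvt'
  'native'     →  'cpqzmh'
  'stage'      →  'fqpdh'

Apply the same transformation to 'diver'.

Treating letters as 0–25, the rule is x ↦ 11x + 15 (mod 26).
For diver: d(3)→11·3+15≡22=w; i(8)→11·8+15≡25=z; v(21)→11·21+15≡12=m; e(4)→11·4+15≡7=h; r(17)→11·17+15≡20=u (all mod 26).

wzmhu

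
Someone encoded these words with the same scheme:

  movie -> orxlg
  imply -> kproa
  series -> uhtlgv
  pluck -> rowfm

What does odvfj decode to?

match

It's a Vigenère-style cipher with numeric key [2,3]: position i shifts by key[i mod 2].
Decoding odvfj: o−2=m, d−3=a, v−2=t, f−3=c, j−2=h.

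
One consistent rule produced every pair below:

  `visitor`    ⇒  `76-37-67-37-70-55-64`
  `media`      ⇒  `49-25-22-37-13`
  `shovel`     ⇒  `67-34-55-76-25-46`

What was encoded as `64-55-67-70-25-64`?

v(#22)→76 and i(#9)→37: differences scale by 3, so n = 3·pos + 10. The formula is n = 3×(alphabet index, a=1) + 10.
Reversing it on 64-55-67-70-25-64: 64→(64−10)÷3=18=r, 55→(55−10)÷3=15=o, 67→(67−10)÷3=19=s, 70→(70−10)÷3=20=t, 25→(25−10)÷3=5=e, 64→(64−10)÷3=18=r.

roster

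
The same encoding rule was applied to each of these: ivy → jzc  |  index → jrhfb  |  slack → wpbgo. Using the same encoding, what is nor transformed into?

rpv

The shift depends on letter class: consonant v→z is +4, but vowel i→j is +1. Vowels shift forward by 1 and consonants shift forward by 4.
On nor: n(cons)+4=r, o(vowel)+1=p, r(cons)+4=v.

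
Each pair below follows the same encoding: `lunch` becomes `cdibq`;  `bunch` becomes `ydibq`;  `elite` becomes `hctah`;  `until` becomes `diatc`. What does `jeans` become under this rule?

l(11)→c(2) and u(20)→d(3) fit y≡3x+21 (mod 26); the inverse of 3 mod 26 is 9. Treating letters as 0–25, the rule is x ↦ 3x + 21 (mod 26).
Applying it to jeans: j(9)→3·9+21≡22=w; e(4)→3·4+21≡7=h; a(0)→3·0+21≡21=v; n(13)→3·13+21≡8=i; s(18)→3·18+21≡23=x (all mod 26).

whvix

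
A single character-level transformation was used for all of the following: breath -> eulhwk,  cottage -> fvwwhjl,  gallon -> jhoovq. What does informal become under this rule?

pqivupho

The shift depends on letter class: consonant b→e is +3, but vowel e→l is +7. The rule splits by letter class: vowels +7, consonants +3.
Applying it to informal: i(vowel)+7=p, n(cons)+3=q, f(cons)+3=i, o(vowel)+7=v, r(cons)+3=u, m(cons)+3=p, a(vowel)+7=h, l(cons)+3=o.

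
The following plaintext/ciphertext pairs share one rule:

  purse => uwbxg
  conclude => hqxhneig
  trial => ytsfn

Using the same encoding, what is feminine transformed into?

kgwnpssg

Shifts by position in purse: pos 0: p→u (+5), pos 1: u→w (+2), pos 2: r→b (+10), pos 3: s→x (+5), pos 4: e→g (+2) — repeating every 3. A repeating key of period 3 is used — shifts +5, +2, +10 over and over.
For feminine: f+5=k, e+2=g, m+10=w, i+5=n, n+2=p, i+10=s, n+5=s, e+2=g.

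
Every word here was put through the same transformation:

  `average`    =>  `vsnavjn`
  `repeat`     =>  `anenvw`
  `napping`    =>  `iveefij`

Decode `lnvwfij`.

a(0)→v(21) and v(21)→s(18) fit y≡11x+21 (mod 26); the inverse of 11 mod 26 is 19. This is an affine cipher: with a=0,…,z=25, each position x becomes (11x+21) mod 26.
Reversing it on lnvwfij: l(11)→19·(11−21)≡18=s; n(13)→19·(13−21)≡4=e; v(21)→19·(21−21)≡0=a; w(22)→19·(22−21)≡19=t; f(5)→19·(5−21)≡8=i; i(8)→19·(8−21)≡13=n; j(9)→19·(9−21)≡6=g (all mod 26).

seating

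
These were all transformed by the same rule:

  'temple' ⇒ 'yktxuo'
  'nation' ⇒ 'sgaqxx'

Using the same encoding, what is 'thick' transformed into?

ynpkt

In temple: t→y is +5, e→k is +6, m→t is +7, p→x is +8 — the shift increases by 1 each position. The shift increases by 1 at each position, starting from +5: 5, 6, 7, ….
For thick: t+5=y, h+6=n, i+7=p, c+8=k, k+9=t.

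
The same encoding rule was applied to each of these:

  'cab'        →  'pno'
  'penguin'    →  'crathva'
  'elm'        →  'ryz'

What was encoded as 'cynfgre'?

Each letter is shifted forward by 13 in the alphabet (a Caesar shift of +13).
Decoding cynfgre: c−13=p, y−13=l, n−13=a, f−13=s, g−13=t, r−13=e, e−13=r.

plaster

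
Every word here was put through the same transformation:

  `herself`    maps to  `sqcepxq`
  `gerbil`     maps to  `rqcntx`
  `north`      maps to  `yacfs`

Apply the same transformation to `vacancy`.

It's a Vigenère-style cipher with numeric key [11,12]: position i shifts by key[i mod 2].
On vacancy: v+11=g, a+12=m, c+11=n, a+12=m, n+11=y, c+12=o, y+11=j.

gmnmyoj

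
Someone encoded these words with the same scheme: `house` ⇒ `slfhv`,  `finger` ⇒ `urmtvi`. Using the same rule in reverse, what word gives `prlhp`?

Each pair mirrors across the alphabet (h↔s, o↔l, u↔f): positions sum to 25. This is the alphabet-reversal cipher (Atbash): a becomes z, b becomes y, etc.
Undoing it on prlhp: p↔k, r↔i, l↔o, h↔s, p↔k.

kiosk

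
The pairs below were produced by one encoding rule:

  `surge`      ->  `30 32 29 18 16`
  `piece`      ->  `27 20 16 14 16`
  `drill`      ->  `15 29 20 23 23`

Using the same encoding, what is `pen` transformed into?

Letters become their 1-based position plus 11 (so a→12, b→13, …).
For pen: p=16→27, e=5→16, n=14→25.

27 16 25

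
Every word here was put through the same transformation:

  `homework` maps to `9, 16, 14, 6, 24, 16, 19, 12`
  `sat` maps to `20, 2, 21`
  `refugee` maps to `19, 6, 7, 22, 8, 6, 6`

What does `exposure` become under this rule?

h is letter #8 and maps to 9: an offset of 1. Each letter is replaced by its alphabet position (a=1..z=26) + 1.
For exposure: e=5→6, x=24→25, p=16→17, o=15→16, s=19→20, u=21→22, r=18→19, e=5→6.

6, 25, 17, 16, 20, 22, 19, 6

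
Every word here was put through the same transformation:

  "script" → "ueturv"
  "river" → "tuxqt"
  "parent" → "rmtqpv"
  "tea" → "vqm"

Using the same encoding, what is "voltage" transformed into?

xanvmiq

The shift depends on letter class: consonant s→u is +2, but vowel i→u is +12. The rule splits by letter class: vowels +12, consonants +2.
On voltage: v(cons)+2=x, o(vowel)+12=a, l(cons)+2=n, t(cons)+2=v, a(vowel)+12=m, g(cons)+2=i, e(vowel)+12=q.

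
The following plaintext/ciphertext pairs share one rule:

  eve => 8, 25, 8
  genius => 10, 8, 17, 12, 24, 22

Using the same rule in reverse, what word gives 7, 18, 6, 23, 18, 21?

e is letter #5 and maps to 8: an offset of 3. Each letter is replaced by its alphabet position (a=1..z=26) + 3.
Decoding 7, 18, 6, 23, 18, 21: 7→(7−3)÷1=4=d, 18→(18−3)÷1=15=o, 6→(6−3)÷1=3=c, 23→(23−3)÷1=20=t, 18→(18−3)÷1=15=o, 21→(21−3)÷1=18=r.

doctor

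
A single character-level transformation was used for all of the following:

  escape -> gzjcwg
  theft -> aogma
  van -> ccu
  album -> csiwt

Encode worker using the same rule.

dqyrgy

Two shifts are in play — +2 for a/e/i/o/u, +7 for every other letter.
For worker: w(cons)+7=d, o(vowel)+2=q, r(cons)+7=y, k(cons)+7=r, e(vowel)+2=g, r(cons)+7=y.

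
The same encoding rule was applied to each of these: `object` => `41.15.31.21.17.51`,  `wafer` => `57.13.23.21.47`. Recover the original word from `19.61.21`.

With a=1..z=26, the number is 2·pos + 11.
Decoding 19.61.21: 19→(19−11)÷2=4=d, 61→(61−11)÷2=25=y, 21→(21−11)÷2=5=e.

dye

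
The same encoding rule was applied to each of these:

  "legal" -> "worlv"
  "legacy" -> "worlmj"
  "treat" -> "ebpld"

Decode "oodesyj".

Shifts by position in legal: pos 0: l→w (+11), pos 1: e→o (+10), pos 2: g→r (+11), pos 3: a→l (+11), pos 4: l→v (+10) — repeating every 3. A repeating key of period 3 is used — shifts +11, +10, +11 over and over.
Undoing it on oodesyj: o−11=d, o−10=e, d−11=s, e−11=t, s−10=i, y−11=n, j−11=y.

destiny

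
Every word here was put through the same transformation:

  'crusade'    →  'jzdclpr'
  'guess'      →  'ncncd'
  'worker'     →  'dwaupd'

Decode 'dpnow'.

wheel

In crusade: c→j is +7, r→z is +8, u→d is +9, s→c is +10 — the shift increases by 1 each position. The shift increases by 1 at each position, starting from +7: 7, 8, 9, ….
Decoding dpnow: d−7=w, p−8=h, n−9=e, o−10=e, w−11=l.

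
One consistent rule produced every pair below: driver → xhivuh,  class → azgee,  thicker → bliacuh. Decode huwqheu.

remorse

This is an affine cipher: with a=0,…,z=25, each position x becomes (23x+6) mod 26.
Decoding huwqheu: h(7)→17·(7−6)≡17=r; u(20)→17·(20−6)≡4=e; w(22)→17·(22−6)≡12=m; q(16)→17·(16−6)≡14=o; h(7)→17·(7−6)≡17=r; e(4)→17·(4−6)≡18=s; u(20)→17·(20−6)≡4=e (all mod 26).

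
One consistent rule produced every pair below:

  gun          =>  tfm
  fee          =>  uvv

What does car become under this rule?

Each pair mirrors across the alphabet (g↔t, u↔f, n↔m): positions sum to 25. This is the alphabet-reversal cipher (Atbash): a becomes z, b becomes y, etc.
On car: c↔x, a↔z, r↔i.

xzi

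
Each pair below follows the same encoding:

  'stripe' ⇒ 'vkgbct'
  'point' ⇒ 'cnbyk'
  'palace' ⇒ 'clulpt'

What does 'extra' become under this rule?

This is an affine cipher: with a=0,…,z=25, each position x becomes (15x+11) mod 26.
For extra: e(4)→15·4+11≡19=t; x(23)→15·23+11≡18=s; t(19)→15·19+11≡10=k; r(17)→15·17+11≡6=g; a(0)→15·0+11≡11=l (all mod 26).

tskgl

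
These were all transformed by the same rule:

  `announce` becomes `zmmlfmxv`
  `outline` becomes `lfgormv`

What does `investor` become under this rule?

Each pair mirrors across the alphabet (a↔z, n↔m, n↔m): positions sum to 25. Letters are reflected about the middle of the alphabet (position → 25−position): Atbash.
For investor: i↔r, n↔m, v↔e, e↔v, s↔h, t↔g, o↔l, r↔i.

rmevhgli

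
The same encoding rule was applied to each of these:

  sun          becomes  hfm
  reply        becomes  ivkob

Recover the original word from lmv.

Each letter is replaced by its mirror in the alphabet: a↔z, b↔y, c↔x, and so on (the Atbash cipher).
Reversing it on lmv: l↔o, m↔n, v↔e.

one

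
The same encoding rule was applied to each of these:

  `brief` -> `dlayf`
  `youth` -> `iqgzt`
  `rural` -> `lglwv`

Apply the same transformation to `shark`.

b(1)→d(3) and r(17)→l(11) fit y≡7x+22 (mod 26); the inverse of 7 mod 26 is 15. Treating letters as 0–25, the rule is x ↦ 7x + 22 (mod 26).
Applying it to shark: s(18)→7·18+22≡18=s; h(7)→7·7+22≡19=t; a(0)→7·0+22≡22=w; r(17)→7·17+22≡11=l; k(10)→7·10+22≡14=o (all mod 26).

stwlo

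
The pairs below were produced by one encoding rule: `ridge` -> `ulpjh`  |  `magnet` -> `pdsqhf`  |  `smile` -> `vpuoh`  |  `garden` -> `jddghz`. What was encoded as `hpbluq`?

empire

It's a Vigenère-style cipher with numeric key [3,3,12]: position i shifts by key[i mod 3].
Reversing it on hpbluq: h−3=e, p−3=m, b−12=p, l−3=i, u−3=r, q−12=e.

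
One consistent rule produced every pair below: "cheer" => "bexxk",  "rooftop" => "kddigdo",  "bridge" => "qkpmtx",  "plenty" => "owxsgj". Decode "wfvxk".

laser

c(2)→b(1) and h(7)→e(4) fit y≡11x+5 (mod 26); the inverse of 11 mod 26 is 19. Each letter's alphabet position (a=0..z=25) is mapped through 11·x+5 mod 26 — an affine cipher.
Decoding wfvxk: w(22)→19·(22−5)≡11=l; f(5)→19·(5−5)≡0=a; v(21)→19·(21−5)≡18=s; x(23)→19·(23−5)≡4=e; k(10)→19·(10−5)≡17=r (all mod 26).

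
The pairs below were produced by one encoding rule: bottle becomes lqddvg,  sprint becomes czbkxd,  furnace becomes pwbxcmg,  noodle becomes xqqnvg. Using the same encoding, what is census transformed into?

The shift depends on letter class: consonant b→l is +10, but vowel o→q is +2. The rule splits by letter class: vowels +2, consonants +10.
Applying it to census: c(cons)+10=m, e(vowel)+2=g, n(cons)+10=x, s(cons)+10=c, u(vowel)+2=w, s(cons)+10=c.

mgxcwc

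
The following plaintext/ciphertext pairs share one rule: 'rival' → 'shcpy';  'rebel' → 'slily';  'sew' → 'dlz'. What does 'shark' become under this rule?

ryhoz

The output letters match the input read backwards, each shifted +7: rival reversed is lavir. Read the word backwards and shift each letter +7.
On shark: reverse → krahs; then shift: k+7=r, r+7=y, a+7=h, h+7=o, s+7=z.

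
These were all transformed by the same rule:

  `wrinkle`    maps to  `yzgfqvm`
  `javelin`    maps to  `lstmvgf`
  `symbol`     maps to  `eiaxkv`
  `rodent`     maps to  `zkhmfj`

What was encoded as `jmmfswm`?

teenage

Each letter's alphabet position (a=0..z=25) is mapped through 5·x+18 mod 26 — an affine cipher.
Decoding jmmfswm: j(9)→21·(9−18)≡19=t; m(12)→21·(12−18)≡4=e; m(12)→21·(12−18)≡4=e; f(5)→21·(5−18)≡13=n; s(18)→21·(18−18)≡0=a; w(22)→21·(22−18)≡6=g; m(12)→21·(12−18)≡4=e (all mod 26).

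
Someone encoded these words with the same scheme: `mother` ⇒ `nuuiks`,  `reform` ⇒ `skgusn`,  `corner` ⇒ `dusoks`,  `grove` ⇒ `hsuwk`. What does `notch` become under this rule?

ouudi

The rule splits by letter class: vowels +6, consonants +1.
On notch: n(cons)+1=o, o(vowel)+6=u, t(cons)+1=u, c(cons)+1=d, h(cons)+1=i.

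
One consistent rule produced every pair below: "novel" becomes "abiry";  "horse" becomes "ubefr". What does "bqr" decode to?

ode

Compare letters: n→a is +13, o→b is +13, v→i is +13 — a constant shift. Each letter is shifted forward by 13 in the alphabet (a Caesar shift of +13).
Reversing it on bqr: b−13=o, q−13=d, r−13=e.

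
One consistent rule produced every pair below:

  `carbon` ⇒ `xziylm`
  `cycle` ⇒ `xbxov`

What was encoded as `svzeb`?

heavy

This is the alphabet-reversal cipher (Atbash): a becomes z, b becomes y, etc.
Undoing it on svzeb: s↔h, v↔e, z↔a, e↔v, b↔y.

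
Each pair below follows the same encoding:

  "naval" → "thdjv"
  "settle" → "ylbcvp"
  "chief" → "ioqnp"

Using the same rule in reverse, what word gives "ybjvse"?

submit

In naval: n→t is +6, a→h is +7, v→d is +8, a→j is +9 — the shift increases by 1 each position. Each letter shifts forward by (position + 6), i.e. 6, 7, 8, … — the shift grows by one for each successive letter.
Undoing it on ybjvse: y−6=s, b−7=u, j−8=b, v−9=m, s−10=i, e−11=t.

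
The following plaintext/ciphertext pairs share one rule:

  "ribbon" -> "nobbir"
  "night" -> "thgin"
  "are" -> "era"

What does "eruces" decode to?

The output letters match the input read backwards: ribbon reversed is nobbir. It's just the letters in reverse order.
Undoing it on eruces: then reverse → secure.

secure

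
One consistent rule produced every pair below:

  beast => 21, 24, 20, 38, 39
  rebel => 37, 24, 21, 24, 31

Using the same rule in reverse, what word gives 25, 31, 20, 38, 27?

b is letter #2 and maps to 21: an offset of 19. Letters become their 1-based position plus 19 (so a→20, b→21, …).
Reversing it on 25, 31, 20, 38, 27: 25→(25−19)÷1=6=f, 31→(31−19)÷1=12=l, 20→(20−19)÷1=1=a, 38→(38−19)÷1=19=s, 27→(27−19)÷1=8=h.

flash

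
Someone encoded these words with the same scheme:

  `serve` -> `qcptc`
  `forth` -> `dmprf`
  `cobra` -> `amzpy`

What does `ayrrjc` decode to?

cattle

Compare letters: s→q is +24, e→c is +24, r→p is +24 — a constant shift. It's a constant shift of +24 (ROT24).
Reversing it on ayrrjc: a−24=c, y−24=a, r−24=t, r−24=t, j−24=l, c−24=e.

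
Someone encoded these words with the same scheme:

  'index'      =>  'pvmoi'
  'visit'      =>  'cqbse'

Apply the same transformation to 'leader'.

In index: i→p is +7, n→v is +8, d→m is +9, e→o is +10 — the shift increases by 1 each position. Each letter shifts forward by (position + 7), i.e. 7, 8, 9, … — the shift grows by one for each successive letter.
Applying it to leader: l+7=s, e+8=m, a+9=j, d+10=n, e+11=p, r+12=d.

smjnpd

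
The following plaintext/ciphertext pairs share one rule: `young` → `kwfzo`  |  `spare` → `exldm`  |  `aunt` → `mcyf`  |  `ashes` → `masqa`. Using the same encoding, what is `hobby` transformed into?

The shifts repeat in a cycle of length 3: positions 0,1,… shift by +12, +8, +11, then the pattern repeats.
Applying it to hobby: h+12=t, o+8=w, b+11=m, b+12=n, y+8=g.

twmng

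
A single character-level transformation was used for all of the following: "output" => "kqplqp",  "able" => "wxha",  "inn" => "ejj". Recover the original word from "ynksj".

crown

Every letter moves 22 places later in the alphabet, wrapping around z→a.
Decoding ynksj: y−22=c, n−22=r, k−22=o, s−22=w, j−22=n.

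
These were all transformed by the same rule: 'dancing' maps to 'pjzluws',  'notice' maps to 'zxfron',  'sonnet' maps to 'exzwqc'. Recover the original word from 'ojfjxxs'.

catalog

The shifts repeat in a cycle of length 2: positions 0,1,… shift by +12, +9, then the pattern repeats.
Undoing it on ojfjxxs: o−12=c, j−9=a, f−12=t, j−9=a, x−12=l, x−9=o, s−12=g.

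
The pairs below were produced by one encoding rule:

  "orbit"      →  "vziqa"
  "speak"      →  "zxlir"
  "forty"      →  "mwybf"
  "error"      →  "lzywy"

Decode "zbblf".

Shifts by position in orbit: pos 0: o→v (+7), pos 1: r→z (+8), pos 2: b→i (+7), pos 3: i→q (+8) — repeating every 2. The shifts repeat in a cycle of length 2: positions 0,1,… shift by +7, +8, then the pattern repeats.
Decoding zbblf: z−7=s, b−8=t, b−7=u, l−8=d, f−7=y.

study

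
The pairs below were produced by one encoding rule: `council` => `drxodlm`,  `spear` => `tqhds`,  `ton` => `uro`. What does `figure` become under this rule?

The shift depends on letter class: consonant c→d is +1, but vowel o→r is +3. Two shifts are in play — +3 for a/e/i/o/u, +1 for every other letter.
On figure: f(cons)+1=g, i(vowel)+3=l, g(cons)+1=h, u(vowel)+3=x, r(cons)+1=s, e(vowel)+3=h.

glhxsh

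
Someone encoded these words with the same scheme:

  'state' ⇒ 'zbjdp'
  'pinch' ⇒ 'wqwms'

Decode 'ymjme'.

react

In state: s→z is +7, t→b is +8, a→j is +9, t→d is +10 — the shift increases by 1 each position. Each letter shifts forward by (position + 7), i.e. 7, 8, 9, … — the shift grows by one for each successive letter.
Reversing it on ymjme: y−7=r, m−8=e, j−9=a, m−10=c, e−11=t.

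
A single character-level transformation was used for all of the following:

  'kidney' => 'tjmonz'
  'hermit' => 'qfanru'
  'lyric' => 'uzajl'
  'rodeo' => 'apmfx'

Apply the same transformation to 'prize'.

Shifts by position in kidney: pos 0: k→t (+9), pos 1: i→j (+1), pos 2: d→m (+9), pos 3: n→o (+1) — repeating every 2. A repeating key of period 2 is used — shifts +9, +1 over and over.
For prize: p+9=y, r+1=s, i+9=r, z+1=a, e+9=n.

ysran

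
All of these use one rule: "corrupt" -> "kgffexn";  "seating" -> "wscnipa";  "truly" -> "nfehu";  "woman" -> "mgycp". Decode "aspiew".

genius

c(2)→k(10) and o(14)→g(6) fit y≡17x+2 (mod 26); the inverse of 17 mod 26 is 23. This is an affine cipher: with a=0,…,z=25, each position x becomes (17x+2) mod 26.
Decoding aspiew: a(0)→23·(0−2)≡6=g; s(18)→23·(18−2)≡4=e; p(15)→23·(15−2)≡13=n; i(8)→23·(8−2)≡8=i; e(4)→23·(4−2)≡20=u; w(22)→23·(22−2)≡18=s (all mod 26).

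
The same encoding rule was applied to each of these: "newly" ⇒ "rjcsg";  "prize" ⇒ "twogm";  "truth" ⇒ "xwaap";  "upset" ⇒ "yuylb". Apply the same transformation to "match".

In newly: n→r is +4, e→j is +5, w→c is +6, l→s is +7 — the shift increases by 1 each position. Letter i (0-indexed) is shifted by i+4, so successive shifts are 4, 5, 6, ….
On match: m+4=q, a+5=f, t+6=z, c+7=j, h+8=p.

qfzjp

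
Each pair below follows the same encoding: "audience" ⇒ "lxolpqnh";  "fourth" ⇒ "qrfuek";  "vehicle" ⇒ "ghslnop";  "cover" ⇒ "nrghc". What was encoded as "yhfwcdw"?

Shifts by position in audience: pos 0: a→l (+11), pos 1: u→x (+3), pos 2: d→o (+11), pos 3: i→l (+3) — repeating every 2. The shifts repeat in a cycle of length 2: positions 0,1,… shift by +11, +3, then the pattern repeats.
Decoding yhfwcdw: y−11=n, h−3=e, f−11=u, w−3=t, c−11=r, d−3=a, w−11=l.

neutral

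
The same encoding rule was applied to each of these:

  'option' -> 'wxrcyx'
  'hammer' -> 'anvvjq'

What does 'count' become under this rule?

cwdxl

The output letters match the input read backwards, each shifted +9: option reversed is noitpo. Two steps: reverse the string, then apply a Caesar shift of +9.
For count: reverse → tnuoc; then shift: t+9=c, n+9=w, u+9=d, o+9=x, c+9=l.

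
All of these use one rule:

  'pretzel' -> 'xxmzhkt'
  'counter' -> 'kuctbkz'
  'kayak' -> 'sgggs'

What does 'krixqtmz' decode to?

clarinet

The shifts repeat in a cycle of length 2: positions 0,1,… shift by +8, +6, then the pattern repeats.
Decoding krixqtmz: k−8=c, r−6=l, i−8=a, x−6=r, q−8=i, t−6=n, m−8=e, z−6=t.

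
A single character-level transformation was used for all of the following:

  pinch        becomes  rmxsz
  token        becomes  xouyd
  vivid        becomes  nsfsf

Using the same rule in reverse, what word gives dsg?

Read the word backwards and shift each letter +10.
Reversing it on dsg: shift back: d−10=t, s−10=i, g−10=w → tiw; then reverse → wit.

wit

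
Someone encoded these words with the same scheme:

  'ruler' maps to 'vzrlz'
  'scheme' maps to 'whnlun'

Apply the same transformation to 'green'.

In ruler: r→v is +4, u→z is +5, l→r is +6, e→l is +7 — the shift increases by 1 each position. Each letter shifts forward by (position + 4), i.e. 4, 5, 6, … — the shift grows by one for each successive letter.
Applying it to green: g+4=k, r+5=w, e+6=k, e+7=l, n+8=v.

kwklv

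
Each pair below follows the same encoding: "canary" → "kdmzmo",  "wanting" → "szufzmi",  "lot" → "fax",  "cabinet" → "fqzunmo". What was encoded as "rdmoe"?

The word is reversed, then every letter is shifted forward by 12.
Decoding rdmoe: shift back: r−12=f, d−12=r, m−12=a, o−12=c, e−12=s → fracs; then reverse → scarf.

scarf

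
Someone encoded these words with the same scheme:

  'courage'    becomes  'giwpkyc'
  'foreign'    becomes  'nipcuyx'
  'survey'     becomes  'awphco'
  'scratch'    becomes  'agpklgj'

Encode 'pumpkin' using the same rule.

Each letter's alphabet position (a=0..z=25) is mapped through 11·x+10 mod 26 — an affine cipher.
Applying it to pumpkin: p(15)→11·15+10≡19=t; u(20)→11·20+10≡22=w; m(12)→11·12+10≡12=m; p(15)→11·15+10≡19=t; k(10)→11·10+10≡16=q; i(8)→11·8+10≡20=u; n(13)→11·13+10≡23=x (all mod 26).

twmtqux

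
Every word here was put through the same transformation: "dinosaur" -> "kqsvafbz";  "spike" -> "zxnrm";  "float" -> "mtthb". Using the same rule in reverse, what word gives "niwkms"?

Shifts by position in dinosaur: pos 0: d→k (+7), pos 1: i→q (+8), pos 2: n→s (+5), pos 3: o→v (+7), pos 4: s→a (+8), pos 5: a→f (+5) — repeating every 3. The shifts repeat in a cycle of length 3: positions 0,1,… shift by +7, +8, +5, then the pattern repeats.
Reversing it on niwkms: n−7=g, i−8=a, w−5=r, k−7=d, m−8=e, s−5=n.

garden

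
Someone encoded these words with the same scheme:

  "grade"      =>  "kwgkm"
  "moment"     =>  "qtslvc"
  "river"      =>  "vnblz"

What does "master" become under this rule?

In grade: g→k is +4, r→w is +5, a→g is +6, d→k is +7 — the shift increases by 1 each position. Letter i (0-indexed) is shifted by i+4, so successive shifts are 4, 5, 6, ….
For master: m+4=q, a+5=f, s+6=y, t+7=a, e+8=m, r+9=a.

qfyama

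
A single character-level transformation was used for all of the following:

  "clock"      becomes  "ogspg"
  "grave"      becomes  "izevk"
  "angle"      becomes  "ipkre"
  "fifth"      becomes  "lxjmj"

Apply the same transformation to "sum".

Read the word backwards and shift each letter +4.
On sum: reverse → mus; then shift: m+4=q, u+4=y, s+4=w.

qyw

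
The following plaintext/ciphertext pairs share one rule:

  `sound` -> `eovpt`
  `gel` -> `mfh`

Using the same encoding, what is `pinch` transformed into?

The output letters match the input read backwards, each shifted +1: sound reversed is dnuos. Read the word backwards and shift each letter +1.
On pinch: reverse → hcnip; then shift: h+1=i, c+1=d, n+1=o, i+1=j, p+1=q.

idojq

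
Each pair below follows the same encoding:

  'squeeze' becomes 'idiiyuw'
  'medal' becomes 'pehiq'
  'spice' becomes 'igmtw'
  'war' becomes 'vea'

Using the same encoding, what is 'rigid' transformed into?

Two steps: reverse the string, then apply a Caesar shift of +4.
Applying it to rigid: reverse → digir; then shift: d+4=h, i+4=m, g+4=k, i+4=m, r+4=v.

hmkmv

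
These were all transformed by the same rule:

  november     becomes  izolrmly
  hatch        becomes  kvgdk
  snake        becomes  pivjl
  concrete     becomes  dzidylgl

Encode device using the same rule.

ulobdl

n(13)→i(8) and o(14)→z(25) fit y≡17x+21 (mod 26); the inverse of 17 mod 26 is 23. Each letter's alphabet position (a=0..z=25) is mapped through 17·x+21 mod 26 — an affine cipher.
Applying it to device: d(3)→17·3+21≡20=u; e(4)→17·4+21≡11=l; v(21)→17·21+21≡14=o; i(8)→17·8+21≡1=b; c(2)→17·2+21≡3=d; e(4)→17·4+21≡11=l (all mod 26).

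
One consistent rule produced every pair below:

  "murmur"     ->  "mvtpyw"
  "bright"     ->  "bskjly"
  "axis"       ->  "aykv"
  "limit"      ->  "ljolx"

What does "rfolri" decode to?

Each letter shifts forward by its position index (0, 1, 2, …) — the shift grows by one for each successive letter.
Reversing it on rfolri: r−0=r, f−1=e, o−2=m, l−3=i, r−4=n, i−5=d.

remind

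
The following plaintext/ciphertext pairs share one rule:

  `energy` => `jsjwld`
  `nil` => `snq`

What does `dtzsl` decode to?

Compare letters: e→j is +5, n→s is +5, e→j is +5 — a constant shift. It's a constant shift of +5 (ROT5).
Undoing it on dtzsl: d−5=y, t−5=o, z−5=u, s−5=n, l−5=g.

young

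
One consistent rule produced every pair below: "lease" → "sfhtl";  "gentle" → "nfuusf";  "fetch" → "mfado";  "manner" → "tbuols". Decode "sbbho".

The shifts repeat in a cycle of length 2: positions 0,1,… shift by +7, +1, then the pattern repeats.
Reversing it on sbbho: s−7=l, b−1=a, b−7=u, h−1=g, o−7=h.

laugh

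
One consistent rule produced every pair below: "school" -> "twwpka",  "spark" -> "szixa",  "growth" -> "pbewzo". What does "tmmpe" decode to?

wheel

The output letters match the input read backwards, each shifted +8: school reversed is loohcs. The word is reversed, then every letter is shifted forward by 8.
Reversing it on tmmpe: shift back: t−8=l, m−8=e, m−8=e, p−8=h, e−8=w → leehw; then reverse → wheel.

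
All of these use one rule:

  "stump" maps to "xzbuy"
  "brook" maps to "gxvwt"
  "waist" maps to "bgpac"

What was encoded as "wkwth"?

Letter i (0-indexed) is shifted by i+5, so successive shifts are 5, 6, 7, ….
Undoing it on wkwth: w−5=r, k−6=e, w−7=p, t−8=l, h−9=y.

reply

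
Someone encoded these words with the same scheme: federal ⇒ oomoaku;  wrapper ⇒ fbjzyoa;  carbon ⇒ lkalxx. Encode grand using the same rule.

pbjxm

Shifts by position in federal: pos 0: f→o (+9), pos 1: e→o (+10), pos 2: d→m (+9), pos 3: e→o (+10) — repeating every 2. A repeating key of period 2 is used — shifts +9, +10 over and over.
Applying it to grand: g+9=p, r+10=b, a+9=j, n+10=x, d+9=m.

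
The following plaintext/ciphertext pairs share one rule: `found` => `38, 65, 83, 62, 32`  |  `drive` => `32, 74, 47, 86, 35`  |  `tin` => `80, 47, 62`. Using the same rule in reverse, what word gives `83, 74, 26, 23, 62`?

f(#6)→38 and o(#15)→65: differences scale by 3, so n = 3·pos + 20. The formula is n = 3×(alphabet index, a=1) + 20.
Reversing it on 83, 74, 26, 23, 62: 83→(83−20)÷3=21=u, 74→(74−20)÷3=18=r, 26→(26−20)÷3=2=b, 23→(23−20)÷3=1=a, 62→(62−20)÷3=14=n.

urban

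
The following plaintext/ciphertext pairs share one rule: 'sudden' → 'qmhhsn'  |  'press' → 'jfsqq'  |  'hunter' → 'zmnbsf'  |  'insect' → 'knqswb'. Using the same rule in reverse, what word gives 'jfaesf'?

prayer

s(18)→q(16) and u(20)→m(12) fit y≡11x+0 (mod 26); the inverse of 11 mod 26 is 19. Treating letters as 0–25, the rule is x ↦ 11x + 0 (mod 26).
Reversing it on jfaesf: j(9)→19·(9−0)≡15=p; f(5)→19·(5−0)≡17=r; a(0)→19·(0−0)≡0=a; e(4)→19·(4−0)≡24=y; s(18)→19·(18−0)≡4=e; f(5)→19·(5−0)≡17=r (all mod 26).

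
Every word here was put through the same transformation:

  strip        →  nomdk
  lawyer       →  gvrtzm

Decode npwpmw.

suburb

Compare letters: s→n is +21, t→o is +21, r→m is +21 — a constant shift. This is a Caesar cipher with shift 21.
Undoing it on npwpmw: n−21=s, p−21=u, w−21=b, p−21=u, m−21=r, w−21=b.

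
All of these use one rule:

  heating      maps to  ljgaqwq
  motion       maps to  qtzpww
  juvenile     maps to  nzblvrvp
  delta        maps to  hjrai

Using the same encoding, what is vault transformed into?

zfasb

Each letter shifts forward by (position + 4), i.e. 4, 5, 6, … — the shift grows by one for each successive letter.
On vault: v+4=z, a+5=f, u+6=a, l+7=s, t+8=b.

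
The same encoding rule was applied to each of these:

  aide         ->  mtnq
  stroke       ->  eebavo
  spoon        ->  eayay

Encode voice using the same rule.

Shifts by position in aide: pos 0: a→m (+12), pos 1: i→t (+11), pos 2: d→n (+10), pos 3: e→q (+12) — repeating every 3. A repeating key of period 3 is used — shifts +12, +11, +10 over and over.
For voice: v+12=h, o+11=z, i+10=s, c+12=o, e+11=p.

hzsop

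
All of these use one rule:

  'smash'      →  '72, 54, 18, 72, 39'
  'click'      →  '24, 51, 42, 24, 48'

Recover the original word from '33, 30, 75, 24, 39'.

fetch

With a=1..z=26, the number is 3·pos + 15.
Undoing it on 33, 30, 75, 24, 39: 33→(33−15)÷3=6=f, 30→(30−15)÷3=5=e, 75→(75−15)÷3=20=t, 24→(24−15)÷3=3=c, 39→(39−15)÷3=8=h.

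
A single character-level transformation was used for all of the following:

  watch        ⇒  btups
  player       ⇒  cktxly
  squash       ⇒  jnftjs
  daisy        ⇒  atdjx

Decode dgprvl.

w(22)→b(1) and a(0)→t(19) fit y≡11x+19 (mod 26); the inverse of 11 mod 26 is 19. This is an affine cipher: with a=0,…,z=25, each position x becomes (11x+19) mod 26.
Decoding dgprvl: d(3)→19·(3−19)≡8=i; g(6)→19·(6−19)≡13=n; p(15)→19·(15−19)≡2=c; r(17)→19·(17−19)≡14=o; v(21)→19·(21−19)≡12=m; l(11)→19·(11−19)≡4=e (all mod 26).

income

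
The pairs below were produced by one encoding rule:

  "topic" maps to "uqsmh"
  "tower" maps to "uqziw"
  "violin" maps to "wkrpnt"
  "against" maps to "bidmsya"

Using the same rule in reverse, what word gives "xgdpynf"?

In topic: t→u is +1, o→q is +2, p→s is +3, i→m is +4 — the shift increases by 1 each position. The shift increases by 1 at each position, starting from +1: 1, 2, 3, ….
Decoding xgdpynf: x−1=w, g−2=e, d−3=a, p−4=l, y−5=t, n−6=h, f−7=y.

wealthy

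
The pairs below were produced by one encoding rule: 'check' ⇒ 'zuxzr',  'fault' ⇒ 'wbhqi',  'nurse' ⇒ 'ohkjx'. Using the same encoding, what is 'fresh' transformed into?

Each letter's alphabet position (a=0..z=25) is mapped through 25·x+1 mod 26 — an affine cipher.
For fresh: f(5)→25·5+1≡22=w; r(17)→25·17+1≡10=k; e(4)→25·4+1≡23=x; s(18)→25·18+1≡9=j; h(7)→25·7+1≡20=u (all mod 26).

wkxju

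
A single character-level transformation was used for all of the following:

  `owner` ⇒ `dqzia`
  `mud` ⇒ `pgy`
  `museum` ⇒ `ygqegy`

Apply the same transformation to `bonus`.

egzan

The output letters match the input read backwards, each shifted +12: owner reversed is renwo. Read the word backwards and shift each letter +12.
For bonus: reverse → sunob; then shift: s+12=e, u+12=g, n+12=z, o+12=a, b+12=n.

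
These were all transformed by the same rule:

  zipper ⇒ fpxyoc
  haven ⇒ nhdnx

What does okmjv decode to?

The shift increases by 1 at each position, starting from +6: 6, 7, 8, ….
Reversing it on okmjv: o−6=i, k−7=d, m−8=e, j−9=a, v−10=l.

ideal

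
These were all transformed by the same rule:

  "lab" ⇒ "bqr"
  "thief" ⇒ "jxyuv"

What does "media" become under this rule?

cutyq

Compare letters: l→b is +16, a→q is +16, b→r is +16 — a constant shift. It's a constant shift of +16 (ROT16).
For media: m+16=c, e+16=u, d+16=t, i+16=y, a+16=q.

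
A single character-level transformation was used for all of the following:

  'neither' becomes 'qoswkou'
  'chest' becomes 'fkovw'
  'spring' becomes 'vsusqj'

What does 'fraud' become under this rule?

iukeg

The shift depends on letter class: consonant n→q is +3, but vowel e→o is +10. Vowels shift forward by 10 and consonants shift forward by 3.
On fraud: f(cons)+3=i, r(cons)+3=u, a(vowel)+10=k, u(vowel)+10=e, d(cons)+3=g.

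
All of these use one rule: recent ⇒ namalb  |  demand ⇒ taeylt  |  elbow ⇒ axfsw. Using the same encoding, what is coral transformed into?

msnyx

r(17)→n(13) and e(4)→a(0) fit y≡7x+24 (mod 26); the inverse of 7 mod 26 is 15. Each letter's alphabet position (a=0..z=25) is mapped through 7·x+24 mod 26 — an affine cipher.
On coral: c(2)→7·2+24≡12=m; o(14)→7·14+24≡18=s; r(17)→7·17+24≡13=n; a(0)→7·0+24≡24=y; l(11)→7·11+24≡23=x (all mod 26).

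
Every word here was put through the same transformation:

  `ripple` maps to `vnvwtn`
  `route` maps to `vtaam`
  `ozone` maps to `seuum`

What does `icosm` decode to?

exile

In ripple: r→v is +4, i→n is +5, p→v is +6, p→w is +7 — the shift increases by 1 each position. Each letter shifts forward by (position + 4), i.e. 4, 5, 6, … — the shift grows by one for each successive letter.
Reversing it on icosm: i−4=e, c−5=x, o−6=i, s−7=l, m−8=e.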